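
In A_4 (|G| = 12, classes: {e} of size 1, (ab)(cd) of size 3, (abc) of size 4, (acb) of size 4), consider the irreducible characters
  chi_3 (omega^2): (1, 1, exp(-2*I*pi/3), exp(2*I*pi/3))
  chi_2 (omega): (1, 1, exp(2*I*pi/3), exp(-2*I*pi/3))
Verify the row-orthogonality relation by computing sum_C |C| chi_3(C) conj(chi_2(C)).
Sum = 0; so <chi_3, chi_2> = 0 (distinct irreducibles are orthogonal).

Justification: Compute term by term over conjugacy classes (|C| * chi_3(C) * conj(chi_2(C))):
  1*(1)*conj(1) + 3*(1)*conj(1) + 4*(exp(-2*I*pi/3))*conj(exp(2*I*pi/3)) + 4*(exp(2*I*pi/3))*conj(exp(-2*I*pi/3))
  = (1) + (3) + (4*exp(2*I*pi/3)) + (4*exp(-2*I*pi/3))
  = 0.
(Exp terms are combined using exp(i*s)*conj(exp(i*t)) = exp(i*(s-t)), and sums of them are collapsed using the identity that for every m > 1 the m distinct m-th roots of unity sum to 0, e.g. 1 + exp(2*I*pi/3) + exp(-2*I*pi/3) = 0.)
Dividing by |G| = 12 gives 0/12 = 0, matching the row-orthogonality relation <chi_3, chi_2> = [chi_3 = chi_2].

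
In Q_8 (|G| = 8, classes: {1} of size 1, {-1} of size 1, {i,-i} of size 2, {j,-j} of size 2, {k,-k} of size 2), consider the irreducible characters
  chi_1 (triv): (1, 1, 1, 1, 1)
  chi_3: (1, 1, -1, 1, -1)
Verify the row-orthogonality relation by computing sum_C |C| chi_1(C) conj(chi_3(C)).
Sum = 0; so <chi_1, chi_3> = 0 (distinct irreducibles are orthogonal).

Argument: Compute term by term over conjugacy classes (|C| * chi_1(C) * conj(chi_3(C))):
  1*(1)*conj(1) + 1*(1)*conj(1) + 2*(1)*conj(-1) + 2*(1)*conj(1) + 2*(1)*conj(-1)
  = (1) + (1) + (-2) + (2) + (-2)
  = 0.
Dividing by |G| = 8 gives 0/8 = 0, matching the row-orthogonality relation <chi_1, chi_3> = [chi_1 = chi_3].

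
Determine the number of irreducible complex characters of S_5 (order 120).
7

Explanation: The number of irreducible complex representations of a finite group equals its number of conjugacy classes. Conjugacy classes in S_5 correspond to cycle types, i.e. partitions of 5; there are p(5) = 7 of them, so S_5 (order 120) has exactly 7 irreducible complex representations.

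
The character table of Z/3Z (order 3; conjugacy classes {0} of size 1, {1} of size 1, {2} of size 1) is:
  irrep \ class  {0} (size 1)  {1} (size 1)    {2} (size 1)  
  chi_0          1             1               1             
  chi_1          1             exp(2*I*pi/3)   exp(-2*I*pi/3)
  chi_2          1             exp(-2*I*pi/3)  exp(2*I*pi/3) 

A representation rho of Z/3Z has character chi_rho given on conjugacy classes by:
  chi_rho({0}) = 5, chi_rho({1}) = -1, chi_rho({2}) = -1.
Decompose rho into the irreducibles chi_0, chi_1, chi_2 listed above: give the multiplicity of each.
Multiplicities: chi_0: 1, chi_1: 2, chi_2: 2.

Argument: Use <chi_rho, chi> = (1/|G|) sum_C |C| * chi_rho(C) * conj(chi(C)) with |G| = 3 for each irreducible chi in the table:
  <chi_rho, chi_0> = (1/3)[1*(5)*conj(1) + 1*(-1)*conj(1) + 1*(-1)*conj(1)]
      = (1/3)[(5) + (-1) + (-1)] = 3/3 = 1
  <chi_rho, chi_1> = (1/3)[1*(5)*conj(1) + 1*(-1)*conj(exp(2*I*pi/3)) + 1*(-1)*conj(exp(-2*I*pi/3))]
      = (1/3)[(5) + (2 + exp(-2*I*pi/3) + 2*exp(2*I*pi/3)) + (2 + 2*exp(-2*I*pi/3) + exp(2*I*pi/3))] = 6/3 = 2
  <chi_rho, chi_2> = (1/3)[1*(5)*conj(1) + 1*(-1)*conj(exp(-2*I*pi/3)) + 1*(-1)*conj(exp(2*I*pi/3))]
      = (1/3)[(5) + (2 + 2*exp(-2*I*pi/3) + exp(2*I*pi/3)) + (2 + exp(-2*I*pi/3) + 2*exp(2*I*pi/3))] = 6/3 = 2
(Exp terms are combined using exp(i*s)*conj(exp(i*t)) = exp(i*(s-t)), and sums of them are collapsed using the identity that for every m > 1 the m distinct m-th roots of unity sum to 0, e.g. 1 + exp(2*I*pi/3) + exp(-2*I*pi/3) = 0.)
Dimension check: dim(rho) = sum (mult * dim) = 1*1 + 2*1 + 2*1 = 5 = chi_rho(e) = 5.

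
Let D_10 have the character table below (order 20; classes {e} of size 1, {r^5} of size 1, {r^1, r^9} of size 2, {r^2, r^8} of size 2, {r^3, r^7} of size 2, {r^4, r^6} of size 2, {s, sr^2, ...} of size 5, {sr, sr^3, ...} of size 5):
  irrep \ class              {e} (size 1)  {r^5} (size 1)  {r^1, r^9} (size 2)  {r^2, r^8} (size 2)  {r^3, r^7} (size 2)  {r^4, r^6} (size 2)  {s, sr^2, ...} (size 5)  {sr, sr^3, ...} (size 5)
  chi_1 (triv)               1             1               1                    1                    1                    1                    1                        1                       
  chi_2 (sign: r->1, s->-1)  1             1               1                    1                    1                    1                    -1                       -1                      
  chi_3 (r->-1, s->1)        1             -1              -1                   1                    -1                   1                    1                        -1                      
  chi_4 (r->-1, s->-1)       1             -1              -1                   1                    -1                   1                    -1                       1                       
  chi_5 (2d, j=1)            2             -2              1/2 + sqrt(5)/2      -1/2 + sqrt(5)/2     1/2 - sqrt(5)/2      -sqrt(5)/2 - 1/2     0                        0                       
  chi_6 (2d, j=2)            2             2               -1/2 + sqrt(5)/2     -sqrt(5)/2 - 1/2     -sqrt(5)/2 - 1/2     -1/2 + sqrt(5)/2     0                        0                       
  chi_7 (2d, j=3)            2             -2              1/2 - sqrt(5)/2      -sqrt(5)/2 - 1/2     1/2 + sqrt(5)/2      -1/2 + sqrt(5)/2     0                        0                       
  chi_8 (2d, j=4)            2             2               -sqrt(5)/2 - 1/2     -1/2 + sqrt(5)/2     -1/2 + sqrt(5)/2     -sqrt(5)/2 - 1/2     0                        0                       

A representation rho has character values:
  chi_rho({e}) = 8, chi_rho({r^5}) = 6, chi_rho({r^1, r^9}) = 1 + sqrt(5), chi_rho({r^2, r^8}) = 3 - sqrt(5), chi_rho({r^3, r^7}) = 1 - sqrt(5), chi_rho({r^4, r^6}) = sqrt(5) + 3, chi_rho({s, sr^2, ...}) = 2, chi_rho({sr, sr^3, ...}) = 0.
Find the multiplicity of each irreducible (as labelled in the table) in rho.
Multiplicities: chi_1: 2, chi_2: 1, chi_3: 1, chi_4: 0, chi_5: 0, chi_6: 2, chi_7: 0, chi_8: 0.

Derivation: Use <chi_rho, chi> = (1/|G|) sum_C |C| * chi_rho(C) * conj(chi(C)) with |G| = 20 for each irreducible chi in the table:
  <chi_rho, chi_1> = (1/20)[1*(8)*conj(1) + 1*(6)*conj(1) + 2*(1 + sqrt(5))*conj(1) + 2*(3 - sqrt(5))*conj(1) + 2*(1 - sqrt(5))*conj(1) + 2*(sqrt(5) + 3)*conj(1) + 5*(2)*conj(1) + 5*(0)*conj(1)]
      = (1/20)[(8) + (6) + (2 + 2*sqrt(5)) + (6 - 2*sqrt(5)) + (2 - 2*sqrt(5)) + (2*sqrt(5) + 6) + (10) + (0)] = 40/20 = 2
  <chi_rho, chi_2> = (1/20)[1*(8)*conj(1) + 1*(6)*conj(1) + 2*(1 + sqrt(5))*conj(1) + 2*(3 - sqrt(5))*conj(1) + 2*(1 - sqrt(5))*conj(1) + 2*(sqrt(5) + 3)*conj(1) + 5*(2)*conj(-1) + 5*(0)*conj(-1)]
      = (1/20)[(8) + (6) + (2 + 2*sqrt(5)) + (6 - 2*sqrt(5)) + (2 - 2*sqrt(5)) + (2*sqrt(5) + 6) + (-10) + (0)] = 20/20 = 1
  <chi_rho, chi_3> = (1/20)[1*(8)*conj(1) + 1*(6)*conj(-1) + 2*(1 + sqrt(5))*conj(-1) + 2*(3 - sqrt(5))*conj(1) + 2*(1 - sqrt(5))*conj(-1) + 2*(sqrt(5) + 3)*conj(1) + 5*(2)*conj(1) + 5*(0)*conj(-1)]
      = (1/20)[(8) + (-6) + (-2*sqrt(5) - 2) + (6 - 2*sqrt(5)) + (-2 + 2*sqrt(5)) + (2*sqrt(5) + 6) + (10) + (0)] = 20/20 = 1
  <chi_rho, chi_4> = (1/20)[1*(8)*conj(1) + 1*(6)*conj(-1) + 2*(1 + sqrt(5))*conj(-1) + 2*(3 - sqrt(5))*conj(1) + 2*(1 - sqrt(5))*conj(-1) + 2*(sqrt(5) + 3)*conj(1) + 5*(2)*conj(-1) + 5*(0)*conj(1)]
      = (1/20)[(8) + (-6) + (-2*sqrt(5) - 2) + (6 - 2*sqrt(5)) + (-2 + 2*sqrt(5)) + (2*sqrt(5) + 6) + (-10) + (0)] = 0/20 = 0
  <chi_rho, chi_5> = (1/20)[1*(8)*conj(2) + 1*(6)*conj(-2) + 2*(1 + sqrt(5))*conj(1/2 + sqrt(5)/2) + 2*(3 - sqrt(5))*conj(-1/2 + sqrt(5)/2) + 2*(1 - sqrt(5))*conj(1/2 - sqrt(5)/2) + 2*(sqrt(5) + 3)*conj(-sqrt(5)/2 - 1/2) + 5*(2)*conj(0) + 5*(0)*conj(0)]
      = (1/20)[(16) + (-12) + (2*sqrt(5) + 6) + (-8 + 4*sqrt(5)) + (6 - 2*sqrt(5)) + (-4*sqrt(5) - 8) + (0) + (0)] = 0/20 = 0
  <chi_rho, chi_6> = (1/20)[1*(8)*conj(2) + 1*(6)*conj(2) + 2*(1 + sqrt(5))*conj(-1/2 + sqrt(5)/2) + 2*(3 - sqrt(5))*conj(-sqrt(5)/2 - 1/2) + 2*(1 - sqrt(5))*conj(-sqrt(5)/2 - 1/2) + 2*(sqrt(5) + 3)*conj(-1/2 + sqrt(5)/2) + 5*(2)*conj(0) + 5*(0)*conj(0)]
      = (1/20)[(16) + (12) + (4) + (2 - 2*sqrt(5)) + (4) + (2 + 2*sqrt(5)) + (0) + (0)] = 40/20 = 2
  <chi_rho, chi_7> = (1/20)[1*(8)*conj(2) + 1*(6)*conj(-2) + 2*(1 + sqrt(5))*conj(1/2 - sqrt(5)/2) + 2*(3 - sqrt(5))*conj(-sqrt(5)/2 - 1/2) + 2*(1 - sqrt(5))*conj(1/2 + sqrt(5)/2) + 2*(sqrt(5) + 3)*conj(-1/2 + sqrt(5)/2) + 5*(2)*conj(0) + 5*(0)*conj(0)]
      = (1/20)[(16) + (-12) + (-4) + (2 - 2*sqrt(5)) + (-4) + (2 + 2*sqrt(5)) + (0) + (0)] = 0/20 = 0
  <chi_rho, chi_8> = (1/20)[1*(8)*conj(2) + 1*(6)*conj(2) + 2*(1 + sqrt(5))*conj(-sqrt(5)/2 - 1/2) + 2*(3 - sqrt(5))*conj(-1/2 + sqrt(5)/2) + 2*(1 - sqrt(5))*conj(-1/2 + sqrt(5)/2) + 2*(sqrt(5) + 3)*conj(-sqrt(5)/2 - 1/2) + 5*(2)*conj(0) + 5*(0)*conj(0)]
      = (1/20)[(16) + (12) + (-6 - 2*sqrt(5)) + (-8 + 4*sqrt(5)) + (-6 + 2*sqrt(5)) + (-4*sqrt(5) - 8) + (0) + (0)] = 0/20 = 0
Dimension check: dim(rho) = sum (mult * dim) = 2*1 + 1*1 + 1*1 + 0*1 + 0*2 + 2*2 + 0*2 + 0*2 = 8 = chi_rho(e) = 8.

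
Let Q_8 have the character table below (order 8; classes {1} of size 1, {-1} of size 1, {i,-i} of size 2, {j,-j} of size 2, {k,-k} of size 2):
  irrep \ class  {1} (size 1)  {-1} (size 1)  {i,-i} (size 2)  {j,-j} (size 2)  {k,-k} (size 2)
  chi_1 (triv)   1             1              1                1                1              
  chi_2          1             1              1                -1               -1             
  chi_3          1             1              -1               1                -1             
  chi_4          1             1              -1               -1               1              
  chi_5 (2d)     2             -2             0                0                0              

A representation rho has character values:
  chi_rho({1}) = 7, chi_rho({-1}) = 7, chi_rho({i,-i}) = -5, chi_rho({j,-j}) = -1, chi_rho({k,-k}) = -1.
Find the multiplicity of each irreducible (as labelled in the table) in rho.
Multiplicities: chi_1: 0, chi_2: 1, chi_3: 3, chi_4: 3, chi_5: 0.

Derivation: Use <chi_rho, chi> = (1/|G|) sum_C |C| * chi_rho(C) * conj(chi(C)) with |G| = 8 for each irreducible chi in the table:
  <chi_rho, chi_1> = (1/8)[1*(7)*conj(1) + 1*(7)*conj(1) + 2*(-5)*conj(1) + 2*(-1)*conj(1) + 2*(-1)*conj(1)]
      = (1/8)[(7) + (7) + (-10) + (-2) + (-2)] = 0/8 = 0
  <chi_rho, chi_2> = (1/8)[1*(7)*conj(1) + 1*(7)*conj(1) + 2*(-5)*conj(1) + 2*(-1)*conj(-1) + 2*(-1)*conj(-1)]
      = (1/8)[(7) + (7) + (-10) + (2) + (2)] = 8/8 = 1
  <chi_rho, chi_3> = (1/8)[1*(7)*conj(1) + 1*(7)*conj(1) + 2*(-5)*conj(-1) + 2*(-1)*conj(1) + 2*(-1)*conj(-1)]
      = (1/8)[(7) + (7) + (10) + (-2) + (2)] = 24/8 = 3
  <chi_rho, chi_4> = (1/8)[1*(7)*conj(1) + 1*(7)*conj(1) + 2*(-5)*conj(-1) + 2*(-1)*conj(-1) + 2*(-1)*conj(1)]
      = (1/8)[(7) + (7) + (10) + (2) + (-2)] = 24/8 = 3
  <chi_rho, chi_5> = (1/8)[1*(7)*conj(2) + 1*(7)*conj(-2) + 2*(-5)*conj(0) + 2*(-1)*conj(0) + 2*(-1)*conj(0)]
      = (1/8)[(14) + (-14) + (0) + (0) + (0)] = 0/8 = 0
Dimension check: dim(rho) = sum (mult * dim) = 0*1 + 1*1 + 3*1 + 3*1 + 0*2 = 7 = chi_rho(e) = 7.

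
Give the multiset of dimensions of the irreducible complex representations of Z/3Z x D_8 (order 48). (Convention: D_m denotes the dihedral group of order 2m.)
Dimensions: 1, 1, 1, 1, 1, 1, 1, 1, 1, 1, 1, 1, 2, 2, 2, 2, 2, 2, 2, 2, 2

Solution. There are 21 irreducibles (= number of conjugacy classes). Their dimensions d_i satisfy sum d_i^2 = |G| = 48: 1 + 1 + 1 + 1 + 1 + 1 + 1 + 1 + 1 + 1 + 1 + 1 + 4 + 4 + 4 + 4 + 4 + 4 + 4 + 4 + 4 = 48. (For the product with Z/3Z: each of the 3 1-dim characters of Z/3Z tensors with each irrep of D_8, giving 3 copies of each D_8-dimension.)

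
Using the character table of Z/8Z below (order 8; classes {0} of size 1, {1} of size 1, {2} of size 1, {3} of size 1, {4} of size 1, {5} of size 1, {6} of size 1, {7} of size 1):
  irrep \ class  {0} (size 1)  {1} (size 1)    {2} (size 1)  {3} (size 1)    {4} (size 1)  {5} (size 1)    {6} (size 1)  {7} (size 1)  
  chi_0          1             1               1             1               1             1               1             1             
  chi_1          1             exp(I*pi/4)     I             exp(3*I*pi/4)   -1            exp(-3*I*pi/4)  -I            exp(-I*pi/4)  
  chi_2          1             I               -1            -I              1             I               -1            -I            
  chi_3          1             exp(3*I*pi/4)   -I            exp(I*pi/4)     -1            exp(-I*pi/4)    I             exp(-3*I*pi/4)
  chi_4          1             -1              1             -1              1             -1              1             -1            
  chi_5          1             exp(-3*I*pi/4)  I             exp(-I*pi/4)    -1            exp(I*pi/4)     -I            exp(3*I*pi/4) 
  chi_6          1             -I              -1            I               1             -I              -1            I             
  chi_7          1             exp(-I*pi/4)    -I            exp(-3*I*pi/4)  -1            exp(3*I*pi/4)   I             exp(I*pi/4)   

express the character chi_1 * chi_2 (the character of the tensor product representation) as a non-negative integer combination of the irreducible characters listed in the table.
chi_1 tensor chi_2 = chi_3 (all other irreducibles have multiplicity 0).

Proof sketch: The character of a tensor product is the pointwise product (chi_1 * chi_2)(C) = chi_1(C) * chi_2(C):
  {0}: (1)*(1), {1}: (exp(I*pi/4))*(I), {2}: (I)*(-1), {3}: (exp(3*I*pi/4))*(-I), {4}: (-1)*(1), {5}: (exp(-3*I*pi/4))*(I), {6}: (-I)*(-1), {7}: (exp(-I*pi/4))*(-I)
so (chi_1 * chi_2) takes values
  {0} -> 1, {1} -> exp(3*I*pi/4), {2} -> -I, {3} -> -exp(-3*I*pi/4), {4} -> -1, {5} -> exp(-I*pi/4), {6} -> I, {7} -> -exp(I*pi/4).
Now take the inner product of this character with each irreducible chi from the table, <chi_1*chi_2, chi> = (1/8) sum_C |C| (chi_1*chi_2)(C) conj(chi(C)):
  <chi_1*chi_2, chi_0> = (1/8)[1*(1)*conj(1) + 1*(exp(3*I*pi/4))*conj(1) + 1*(-I)*conj(1) + 1*(-exp(-3*I*pi/4))*conj(1) + 1*(-1)*conj(1) + 1*(exp(-I*pi/4))*conj(1) + 1*(I)*conj(1) + 1*(-exp(I*pi/4))*conj(1)]
      = (1/8)[(1) + (exp(3*I*pi/4)) + (-I) + (-exp(-3*I*pi/4)) + (-1) + (exp(-I*pi/4)) + (I) + (-exp(I*pi/4))] = 0/8 = 0
  <chi_1*chi_2, chi_1> = (1/8)[1*(1)*conj(1) + 1*(exp(3*I*pi/4))*conj(exp(I*pi/4)) + 1*(-I)*conj(I) + 1*(-exp(-3*I*pi/4))*conj(exp(3*I*pi/4)) + 1*(-1)*conj(-1) + 1*(exp(-I*pi/4))*conj(exp(-3*I*pi/4)) + 1*(I)*conj(-I) + 1*(-exp(I*pi/4))*conj(exp(-I*pi/4))]
      = (1/8)[(1) + (I) + (-1) + (-I) + (1) + (I) + (-1) + (-I)] = 0/8 = 0
  <chi_1*chi_2, chi_2> = (1/8)[1*(1)*conj(1) + 1*(exp(3*I*pi/4))*conj(I) + 1*(-I)*conj(-1) + 1*(-exp(-3*I*pi/4))*conj(-I) + 1*(-1)*conj(1) + 1*(exp(-I*pi/4))*conj(I) + 1*(I)*conj(-1) + 1*(-exp(I*pi/4))*conj(-I)]
      = (1/8)[(1) + (-exp(-3*I*pi/4)) + (I) + (-exp(-I*pi/4)) + (-1) + (-exp(I*pi/4)) + (-I) + (-exp(3*I*pi/4))] = 0/8 = 0
  <chi_1*chi_2, chi_3> = (1/8)[1*(1)*conj(1) + 1*(exp(3*I*pi/4))*conj(exp(3*I*pi/4)) + 1*(-I)*conj(-I) + 1*(-exp(-3*I*pi/4))*conj(exp(I*pi/4)) + 1*(-1)*conj(-1) + 1*(exp(-I*pi/4))*conj(exp(-I*pi/4)) + 1*(I)*conj(I) + 1*(-exp(I*pi/4))*conj(exp(-3*I*pi/4))]
      = (1/8)[(1) + (1) + (1) + (1) + (1) + (1) + (1) + (1)] = 8/8 = 1
  <chi_1*chi_2, chi_4> = (1/8)[1*(1)*conj(1) + 1*(exp(3*I*pi/4))*conj(-1) + 1*(-I)*conj(1) + 1*(-exp(-3*I*pi/4))*conj(-1) + 1*(-1)*conj(1) + 1*(exp(-I*pi/4))*conj(-1) + 1*(I)*conj(1) + 1*(-exp(I*pi/4))*conj(-1)]
      = (1/8)[(1) + (-exp(3*I*pi/4)) + (-I) + (exp(-3*I*pi/4)) + (-1) + (-exp(-I*pi/4)) + (I) + (exp(I*pi/4))] = 0/8 = 0
  <chi_1*chi_2, chi_5> = (1/8)[1*(1)*conj(1) + 1*(exp(3*I*pi/4))*conj(exp(-3*I*pi/4)) + 1*(-I)*conj(I) + 1*(-exp(-3*I*pi/4))*conj(exp(-I*pi/4)) + 1*(-1)*conj(-1) + 1*(exp(-I*pi/4))*conj(exp(I*pi/4)) + 1*(I)*conj(-I) + 1*(-exp(I*pi/4))*conj(exp(3*I*pi/4))]
      = (1/8)[(1) + (-I) + (-1) + (I) + (1) + (-I) + (-1) + (I)] = 0/8 = 0
  <chi_1*chi_2, chi_6> = (1/8)[1*(1)*conj(1) + 1*(exp(3*I*pi/4))*conj(-I) + 1*(-I)*conj(-1) + 1*(-exp(-3*I*pi/4))*conj(I) + 1*(-1)*conj(1) + 1*(exp(-I*pi/4))*conj(-I) + 1*(I)*conj(-1) + 1*(-exp(I*pi/4))*conj(I)]
      = (1/8)[(1) + (exp(-3*I*pi/4)) + (I) + (exp(-I*pi/4)) + (-1) + (exp(I*pi/4)) + (-I) + (exp(3*I*pi/4))] = 0/8 = 0
  <chi_1*chi_2, chi_7> = (1/8)[1*(1)*conj(1) + 1*(exp(3*I*pi/4))*conj(exp(-I*pi/4)) + 1*(-I)*conj(-I) + 1*(-exp(-3*I*pi/4))*conj(exp(-3*I*pi/4)) + 1*(-1)*conj(-1) + 1*(exp(-I*pi/4))*conj(exp(3*I*pi/4)) + 1*(I)*conj(I) + 1*(-exp(I*pi/4))*conj(exp(I*pi/4))]
      = (1/8)[(1) + (-1) + (1) + (-1) + (1) + (-1) + (1) + (-1)] = 0/8 = 0
(Exp terms are combined using exp(i*s)*conj(exp(i*t)) = exp(i*(s-t)), and sums of them are collapsed using the identity that for every m > 1 the m distinct m-th roots of unity sum to 0, e.g. 1 + exp(2*I*pi/3) + exp(-2*I*pi/3) = 0.)
Hence the multiplicities are chi_3: 1. Dimension check: dim(chi_1)*dim(chi_2) = 1*1 = 1 and sum (mult * dim) = 1*1 = 1.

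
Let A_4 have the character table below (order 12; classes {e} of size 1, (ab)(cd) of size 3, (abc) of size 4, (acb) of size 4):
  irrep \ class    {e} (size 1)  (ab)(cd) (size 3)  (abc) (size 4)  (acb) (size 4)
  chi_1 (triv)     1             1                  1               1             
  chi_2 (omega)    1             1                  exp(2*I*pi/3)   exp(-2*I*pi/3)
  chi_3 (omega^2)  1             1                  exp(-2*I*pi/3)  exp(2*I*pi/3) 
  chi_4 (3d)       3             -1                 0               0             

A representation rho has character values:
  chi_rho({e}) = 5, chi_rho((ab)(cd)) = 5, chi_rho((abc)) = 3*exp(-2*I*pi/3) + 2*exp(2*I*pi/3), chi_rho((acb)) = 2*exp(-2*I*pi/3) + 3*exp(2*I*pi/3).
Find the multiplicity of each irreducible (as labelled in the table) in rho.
Multiplicities: chi_1: 0, chi_2: 2, chi_3: 3, chi_4: 0.

Argument: Use <chi_rho, chi> = (1/|G|) sum_C |C| * chi_rho(C) * conj(chi(C)) with |G| = 12 for each irreducible chi in the table:
  <chi_rho, chi_1> = (1/12)[1*(5)*conj(1) + 3*(5)*conj(1) + 4*(3*exp(-2*I*pi/3) + 2*exp(2*I*pi/3))*conj(1) + 4*(2*exp(-2*I*pi/3) + 3*exp(2*I*pi/3))*conj(1)]
      = (1/12)[(5) + (15) + (12*exp(-2*I*pi/3) + 8*exp(2*I*pi/3)) + (8*exp(-2*I*pi/3) + 12*exp(2*I*pi/3))] = 0/12 = 0
  <chi_rho, chi_2> = (1/12)[1*(5)*conj(1) + 3*(5)*conj(1) + 4*(3*exp(-2*I*pi/3) + 2*exp(2*I*pi/3))*conj(exp(2*I*pi/3)) + 4*(2*exp(-2*I*pi/3) + 3*exp(2*I*pi/3))*conj(exp(-2*I*pi/3))]
      = (1/12)[(5) + (15) + (8 + 12*exp(2*I*pi/3)) + (8 + 12*exp(-2*I*pi/3))] = 24/12 = 2
  <chi_rho, chi_3> = (1/12)[1*(5)*conj(1) + 3*(5)*conj(1) + 4*(3*exp(-2*I*pi/3) + 2*exp(2*I*pi/3))*conj(exp(-2*I*pi/3)) + 4*(2*exp(-2*I*pi/3) + 3*exp(2*I*pi/3))*conj(exp(2*I*pi/3))]
      = (1/12)[(5) + (15) + (12 + 8*exp(-2*I*pi/3)) + (12 + 8*exp(2*I*pi/3))] = 36/12 = 3
  <chi_rho, chi_4> = (1/12)[1*(5)*conj(3) + 3*(5)*conj(-1) + 4*(3*exp(-2*I*pi/3) + 2*exp(2*I*pi/3))*conj(0) + 4*(2*exp(-2*I*pi/3) + 3*exp(2*I*pi/3))*conj(0)]
      = (1/12)[(15) + (-15) + (0) + (0)] = 0/12 = 0
(Exp terms are combined using exp(i*s)*conj(exp(i*t)) = exp(i*(s-t)), and sums of them are collapsed using the identity that for every m > 1 the m distinct m-th roots of unity sum to 0, e.g. 1 + exp(2*I*pi/3) + exp(-2*I*pi/3) = 0.)
Dimension check: dim(rho) = sum (mult * dim) = 0*1 + 2*1 + 3*1 + 0*3 = 5 = chi_rho(e) = 5.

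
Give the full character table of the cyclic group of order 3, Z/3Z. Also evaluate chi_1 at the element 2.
Character table of Z/3Z (irreps indexed chi_0,...,chi_2 with chi_k(m) = zeta_3^(k*m), zeta_3 = exp(2*pi*i/3)):
  irrep \ class  {0} (size 1)  {1} (size 1)    {2} (size 1)  
  chi_0          1             1               1             
  chi_1          1             exp(2*I*pi/3)   exp(-2*I*pi/3)
  chi_2          1             exp(-2*I*pi/3)  exp(2*I*pi/3) 

Spot check: chi_1(2) = zeta_3^(1*2) = zeta_3^2 = exp(-2*I*pi/3).

Details: Z/3Z is abelian, so all 3 irreducible complex representations are 1-dimensional. They are given by chi_k(m) = zeta_3^(k*m) for k = 0,...,2. Row orthogonality: sum_m chi_k(m) conj(chi_l(m)) = 3 * [k = l].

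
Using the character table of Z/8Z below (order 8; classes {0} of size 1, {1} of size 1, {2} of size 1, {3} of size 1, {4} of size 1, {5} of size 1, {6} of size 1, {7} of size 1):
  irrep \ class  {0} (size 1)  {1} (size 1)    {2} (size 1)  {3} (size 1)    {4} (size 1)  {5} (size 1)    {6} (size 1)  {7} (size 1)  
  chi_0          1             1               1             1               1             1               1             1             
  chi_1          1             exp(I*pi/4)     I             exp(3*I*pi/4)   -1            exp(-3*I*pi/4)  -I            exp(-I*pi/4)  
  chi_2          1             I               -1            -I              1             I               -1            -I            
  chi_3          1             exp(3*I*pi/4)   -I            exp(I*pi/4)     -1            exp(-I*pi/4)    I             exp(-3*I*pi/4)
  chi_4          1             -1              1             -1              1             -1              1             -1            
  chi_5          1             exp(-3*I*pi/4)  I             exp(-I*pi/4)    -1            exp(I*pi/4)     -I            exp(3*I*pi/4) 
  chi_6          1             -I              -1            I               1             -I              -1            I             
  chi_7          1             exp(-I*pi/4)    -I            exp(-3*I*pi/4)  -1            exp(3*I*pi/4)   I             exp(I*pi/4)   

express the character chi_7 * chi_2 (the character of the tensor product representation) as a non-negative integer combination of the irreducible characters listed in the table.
chi_7 tensor chi_2 = chi_1 (all other irreducibles have multiplicity 0).

Why: The character of a tensor product is the pointwise product (chi_7 * chi_2)(C) = chi_7(C) * chi_2(C):
  {0}: (1)*(1), {1}: (exp(-I*pi/4))*(I), {2}: (-I)*(-1), {3}: (exp(-3*I*pi/4))*(-I), {4}: (-1)*(1), {5}: (exp(3*I*pi/4))*(I), {6}: (I)*(-1), {7}: (exp(I*pi/4))*(-I)
so (chi_7 * chi_2) takes values
  {0} -> 1, {1} -> exp(I*pi/4), {2} -> I, {3} -> -exp(-I*pi/4), {4} -> -1, {5} -> exp(-3*I*pi/4), {6} -> -I, {7} -> -exp(3*I*pi/4).
Now take the inner product of this character with each irreducible chi from the table, <chi_7*chi_2, chi> = (1/8) sum_C |C| (chi_7*chi_2)(C) conj(chi(C)):
  <chi_7*chi_2, chi_0> = (1/8)[1*(1)*conj(1) + 1*(exp(I*pi/4))*conj(1) + 1*(I)*conj(1) + 1*(-exp(-I*pi/4))*conj(1) + 1*(-1)*conj(1) + 1*(exp(-3*I*pi/4))*conj(1) + 1*(-I)*conj(1) + 1*(-exp(3*I*pi/4))*conj(1)]
      = (1/8)[(1) + (exp(I*pi/4)) + (I) + (-exp(-I*pi/4)) + (-1) + (exp(-3*I*pi/4)) + (-I) + (-exp(3*I*pi/4))] = 0/8 = 0
  <chi_7*chi_2, chi_1> = (1/8)[1*(1)*conj(1) + 1*(exp(I*pi/4))*conj(exp(I*pi/4)) + 1*(I)*conj(I) + 1*(-exp(-I*pi/4))*conj(exp(3*I*pi/4)) + 1*(-1)*conj(-1) + 1*(exp(-3*I*pi/4))*conj(exp(-3*I*pi/4)) + 1*(-I)*conj(-I) + 1*(-exp(3*I*pi/4))*conj(exp(-I*pi/4))]
      = (1/8)[(1) + (1) + (1) + (1) + (1) + (1) + (1) + (1)] = 8/8 = 1
  <chi_7*chi_2, chi_2> = (1/8)[1*(1)*conj(1) + 1*(exp(I*pi/4))*conj(I) + 1*(I)*conj(-1) + 1*(-exp(-I*pi/4))*conj(-I) + 1*(-1)*conj(1) + 1*(exp(-3*I*pi/4))*conj(I) + 1*(-I)*conj(-1) + 1*(-exp(3*I*pi/4))*conj(-I)]
      = (1/8)[(1) + (-exp(3*I*pi/4)) + (-I) + (-exp(I*pi/4)) + (-1) + (-exp(-I*pi/4)) + (I) + (-exp(-3*I*pi/4))] = 0/8 = 0
  <chi_7*chi_2, chi_3> = (1/8)[1*(1)*conj(1) + 1*(exp(I*pi/4))*conj(exp(3*I*pi/4)) + 1*(I)*conj(-I) + 1*(-exp(-I*pi/4))*conj(exp(I*pi/4)) + 1*(-1)*conj(-1) + 1*(exp(-3*I*pi/4))*conj(exp(-I*pi/4)) + 1*(-I)*conj(I) + 1*(-exp(3*I*pi/4))*conj(exp(-3*I*pi/4))]
      = (1/8)[(1) + (-I) + (-1) + (I) + (1) + (-I) + (-1) + (I)] = 0/8 = 0
  <chi_7*chi_2, chi_4> = (1/8)[1*(1)*conj(1) + 1*(exp(I*pi/4))*conj(-1) + 1*(I)*conj(1) + 1*(-exp(-I*pi/4))*conj(-1) + 1*(-1)*conj(1) + 1*(exp(-3*I*pi/4))*conj(-1) + 1*(-I)*conj(1) + 1*(-exp(3*I*pi/4))*conj(-1)]
      = (1/8)[(1) + (-exp(I*pi/4)) + (I) + (exp(-I*pi/4)) + (-1) + (-exp(-3*I*pi/4)) + (-I) + (exp(3*I*pi/4))] = 0/8 = 0
  <chi_7*chi_2, chi_5> = (1/8)[1*(1)*conj(1) + 1*(exp(I*pi/4))*conj(exp(-3*I*pi/4)) + 1*(I)*conj(I) + 1*(-exp(-I*pi/4))*conj(exp(-I*pi/4)) + 1*(-1)*conj(-1) + 1*(exp(-3*I*pi/4))*conj(exp(I*pi/4)) + 1*(-I)*conj(-I) + 1*(-exp(3*I*pi/4))*conj(exp(3*I*pi/4))]
      = (1/8)[(1) + (-1) + (1) + (-1) + (1) + (-1) + (1) + (-1)] = 0/8 = 0
  <chi_7*chi_2, chi_6> = (1/8)[1*(1)*conj(1) + 1*(exp(I*pi/4))*conj(-I) + 1*(I)*conj(-1) + 1*(-exp(-I*pi/4))*conj(I) + 1*(-1)*conj(1) + 1*(exp(-3*I*pi/4))*conj(-I) + 1*(-I)*conj(-1) + 1*(-exp(3*I*pi/4))*conj(I)]
      = (1/8)[(1) + (exp(3*I*pi/4)) + (-I) + (exp(I*pi/4)) + (-1) + (exp(-I*pi/4)) + (I) + (exp(-3*I*pi/4))] = 0/8 = 0
  <chi_7*chi_2, chi_7> = (1/8)[1*(1)*conj(1) + 1*(exp(I*pi/4))*conj(exp(-I*pi/4)) + 1*(I)*conj(-I) + 1*(-exp(-I*pi/4))*conj(exp(-3*I*pi/4)) + 1*(-1)*conj(-1) + 1*(exp(-3*I*pi/4))*conj(exp(3*I*pi/4)) + 1*(-I)*conj(I) + 1*(-exp(3*I*pi/4))*conj(exp(I*pi/4))]
      = (1/8)[(1) + (I) + (-1) + (-I) + (1) + (I) + (-1) + (-I)] = 0/8 = 0
(Exp terms are combined using exp(i*s)*conj(exp(i*t)) = exp(i*(s-t)), and sums of them are collapsed using the identity that for every m > 1 the m distinct m-th roots of unity sum to 0, e.g. 1 + exp(2*I*pi/3) + exp(-2*I*pi/3) = 0.)
Hence the multiplicities are chi_1: 1. Dimension check: dim(chi_7)*dim(chi_2) = 1*1 = 1 and sum (mult * dim) = 1*1 = 1.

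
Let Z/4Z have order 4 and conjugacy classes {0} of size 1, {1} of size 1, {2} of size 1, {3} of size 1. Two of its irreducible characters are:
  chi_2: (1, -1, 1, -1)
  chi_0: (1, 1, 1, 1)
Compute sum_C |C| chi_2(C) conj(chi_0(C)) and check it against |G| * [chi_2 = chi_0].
Sum = 0; so <chi_2, chi_0> = 0 (distinct irreducibles are orthogonal).

Justification: Compute term by term over conjugacy classes (|C| * chi_2(C) * conj(chi_0(C))):
  1*(1)*conj(1) + 1*(-1)*conj(1) + 1*(1)*conj(1) + 1*(-1)*conj(1)
  = (1) + (-1) + (1) + (-1)
  = 0.
(Exp terms are combined using exp(i*s)*conj(exp(i*t)) = exp(i*(s-t)), and sums of them are collapsed using the identity that for every m > 1 the m distinct m-th roots of unity sum to 0, e.g. 1 + exp(2*I*pi/3) + exp(-2*I*pi/3) = 0.)
Dividing by |G| = 4 gives 0/4 = 0, matching the row-orthogonality relation <chi_2, chi_0> = [chi_2 = chi_0].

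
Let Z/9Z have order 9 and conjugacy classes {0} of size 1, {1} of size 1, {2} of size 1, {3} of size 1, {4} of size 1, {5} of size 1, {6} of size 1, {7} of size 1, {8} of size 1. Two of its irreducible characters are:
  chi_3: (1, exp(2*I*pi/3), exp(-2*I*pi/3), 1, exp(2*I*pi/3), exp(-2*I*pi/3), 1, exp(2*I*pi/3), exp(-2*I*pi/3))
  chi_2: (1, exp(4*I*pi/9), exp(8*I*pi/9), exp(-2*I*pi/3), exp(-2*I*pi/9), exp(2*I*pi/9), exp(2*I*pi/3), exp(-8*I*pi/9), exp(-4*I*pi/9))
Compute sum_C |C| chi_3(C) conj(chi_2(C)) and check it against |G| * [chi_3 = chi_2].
Sum = 0; so <chi_3, chi_2> = 0 (distinct irreducibles are orthogonal).

Explanation: Compute term by term over conjugacy classes (|C| * chi_3(C) * conj(chi_2(C))):
  1*(1)*conj(1) + 1*(exp(2*I*pi/3))*conj(exp(4*I*pi/9)) + 1*(exp(-2*I*pi/3))*conj(exp(8*I*pi/9)) + 1*(1)*conj(exp(-2*I*pi/3)) + 1*(exp(2*I*pi/3))*conj(exp(-2*I*pi/9)) + 1*(exp(-2*I*pi/3))*conj(exp(2*I*pi/9)) + 1*(1)*conj(exp(2*I*pi/3)) + 1*(exp(2*I*pi/3))*conj(exp(-8*I*pi/9)) + 1*(exp(-2*I*pi/3))*conj(exp(-4*I*pi/9))
  = (1) + (exp(2*I*pi/9)) + (exp(4*I*pi/9)) + (exp(2*I*pi/3)) + (exp(8*I*pi/9)) + (exp(-8*I*pi/9)) + (exp(-2*I*pi/3)) + (exp(-4*I*pi/9)) + (exp(-2*I*pi/9))
  = 0.
(Exp terms are combined using exp(i*s)*conj(exp(i*t)) = exp(i*(s-t)), and sums of them are collapsed using the identity that for every m > 1 the m distinct m-th roots of unity sum to 0, e.g. 1 + exp(2*I*pi/3) + exp(-2*I*pi/3) = 0.)
Dividing by |G| = 9 gives 0/9 = 0, matching the row-orthogonality relation <chi_3, chi_2> = [chi_3 = chi_2].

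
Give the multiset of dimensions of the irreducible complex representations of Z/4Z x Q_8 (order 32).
Dimensions: 1, 1, 1, 1, 1, 1, 1, 1, 1, 1, 1, 1, 1, 1, 1, 1, 2, 2, 2, 2

Proof sketch: There are 20 irreducibles (= number of conjugacy classes). Their dimensions d_i satisfy sum d_i^2 = |G| = 32: 1 + 1 + 1 + 1 + 1 + 1 + 1 + 1 + 1 + 1 + 1 + 1 + 1 + 1 + 1 + 1 + 4 + 4 + 4 + 4 = 32. (For the product with Z/4Z: each of the 4 1-dim characters of Z/4Z tensors with each irrep of Q_8, giving 4 copies of each Q_8-dimension.)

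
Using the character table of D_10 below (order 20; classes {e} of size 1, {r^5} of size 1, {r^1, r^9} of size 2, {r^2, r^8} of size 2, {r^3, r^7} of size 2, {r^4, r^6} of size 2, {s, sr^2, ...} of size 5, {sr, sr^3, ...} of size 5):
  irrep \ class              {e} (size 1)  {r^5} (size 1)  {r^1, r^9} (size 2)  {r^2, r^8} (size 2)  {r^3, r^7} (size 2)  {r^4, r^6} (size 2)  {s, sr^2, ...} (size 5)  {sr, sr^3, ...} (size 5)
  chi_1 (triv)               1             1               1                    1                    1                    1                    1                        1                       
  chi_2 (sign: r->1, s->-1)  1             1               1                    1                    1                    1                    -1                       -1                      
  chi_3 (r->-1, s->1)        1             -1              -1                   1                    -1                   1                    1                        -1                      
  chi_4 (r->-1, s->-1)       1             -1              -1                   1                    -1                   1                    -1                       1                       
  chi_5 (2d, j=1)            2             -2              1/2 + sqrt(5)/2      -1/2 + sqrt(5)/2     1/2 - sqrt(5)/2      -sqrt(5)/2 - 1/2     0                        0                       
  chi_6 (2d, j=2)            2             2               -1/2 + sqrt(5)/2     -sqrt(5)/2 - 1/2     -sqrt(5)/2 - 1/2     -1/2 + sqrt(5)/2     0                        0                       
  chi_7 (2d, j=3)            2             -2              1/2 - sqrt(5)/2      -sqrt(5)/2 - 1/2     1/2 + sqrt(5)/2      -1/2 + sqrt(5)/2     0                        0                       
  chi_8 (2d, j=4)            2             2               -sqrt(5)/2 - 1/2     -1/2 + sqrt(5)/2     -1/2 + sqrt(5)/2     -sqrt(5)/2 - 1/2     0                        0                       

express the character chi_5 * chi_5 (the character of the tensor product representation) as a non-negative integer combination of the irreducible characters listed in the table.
chi_5 tensor chi_5 = chi_1 + chi_2 + chi_6 (all other irreducibles have multiplicity 0).

Details: The character of a tensor product is the pointwise product (chi_5 * chi_5)(C) = chi_5(C) * chi_5(C):
  {e}: (2)*(2), {r^5}: (-2)*(-2), {r^1, r^9}: (1/2 + sqrt(5)/2)*(1/2 + sqrt(5)/2), {r^2, r^8}: (-1/2 + sqrt(5)/2)*(-1/2 + sqrt(5)/2), {r^3, r^7}: (1/2 - sqrt(5)/2)*(1/2 - sqrt(5)/2), {r^4, r^6}: (-sqrt(5)/2 - 1/2)*(-sqrt(5)/2 - 1/2), {s, sr^2, ...}: (0)*(0), {sr, sr^3, ...}: (0)*(0)
so (chi_5 * chi_5) takes values
  {e} -> 4, {r^5} -> 4, {r^1, r^9} -> sqrt(5)/2 + 3/2, {r^2, r^8} -> 3/2 - sqrt(5)/2, {r^3, r^7} -> 3/2 - sqrt(5)/2, {r^4, r^6} -> sqrt(5)/2 + 3/2, {s, sr^2, ...} -> 0, {sr, sr^3, ...} -> 0.
Now take the inner product of this character with each irreducible chi from the table, <chi_5*chi_5, chi> = (1/20) sum_C |C| (chi_5*chi_5)(C) conj(chi(C)):
  <chi_5*chi_5, chi_1> = (1/20)[1*(4)*conj(1) + 1*(4)*conj(1) + 2*(sqrt(5)/2 + 3/2)*conj(1) + 2*(3/2 - sqrt(5)/2)*conj(1) + 2*(3/2 - sqrt(5)/2)*conj(1) + 2*(sqrt(5)/2 + 3/2)*conj(1) + 5*(0)*conj(1) + 5*(0)*conj(1)]
      = (1/20)[(4) + (4) + (sqrt(5) + 3) + (3 - sqrt(5)) + (3 - sqrt(5)) + (sqrt(5) + 3) + (0) + (0)] = 20/20 = 1
  <chi_5*chi_5, chi_2> = (1/20)[1*(4)*conj(1) + 1*(4)*conj(1) + 2*(sqrt(5)/2 + 3/2)*conj(1) + 2*(3/2 - sqrt(5)/2)*conj(1) + 2*(3/2 - sqrt(5)/2)*conj(1) + 2*(sqrt(5)/2 + 3/2)*conj(1) + 5*(0)*conj(-1) + 5*(0)*conj(-1)]
      = (1/20)[(4) + (4) + (sqrt(5) + 3) + (3 - sqrt(5)) + (3 - sqrt(5)) + (sqrt(5) + 3) + (0) + (0)] = 20/20 = 1
  <chi_5*chi_5, chi_3> = (1/20)[1*(4)*conj(1) + 1*(4)*conj(-1) + 2*(sqrt(5)/2 + 3/2)*conj(-1) + 2*(3/2 - sqrt(5)/2)*conj(1) + 2*(3/2 - sqrt(5)/2)*conj(-1) + 2*(sqrt(5)/2 + 3/2)*conj(1) + 5*(0)*conj(1) + 5*(0)*conj(-1)]
      = (1/20)[(4) + (-4) + (-3 - sqrt(5)) + (3 - sqrt(5)) + (-3 + sqrt(5)) + (sqrt(5) + 3) + (0) + (0)] = 0/20 = 0
  <chi_5*chi_5, chi_4> = (1/20)[1*(4)*conj(1) + 1*(4)*conj(-1) + 2*(sqrt(5)/2 + 3/2)*conj(-1) + 2*(3/2 - sqrt(5)/2)*conj(1) + 2*(3/2 - sqrt(5)/2)*conj(-1) + 2*(sqrt(5)/2 + 3/2)*conj(1) + 5*(0)*conj(-1) + 5*(0)*conj(1)]
      = (1/20)[(4) + (-4) + (-3 - sqrt(5)) + (3 - sqrt(5)) + (-3 + sqrt(5)) + (sqrt(5) + 3) + (0) + (0)] = 0/20 = 0
  <chi_5*chi_5, chi_5> = (1/20)[1*(4)*conj(2) + 1*(4)*conj(-2) + 2*(sqrt(5)/2 + 3/2)*conj(1/2 + sqrt(5)/2) + 2*(3/2 - sqrt(5)/2)*conj(-1/2 + sqrt(5)/2) + 2*(3/2 - sqrt(5)/2)*conj(1/2 - sqrt(5)/2) + 2*(sqrt(5)/2 + 3/2)*conj(-sqrt(5)/2 - 1/2) + 5*(0)*conj(0) + 5*(0)*conj(0)]
      = (1/20)[(8) + (-8) + (4 + 2*sqrt(5)) + (-4 + 2*sqrt(5)) + (4 - 2*sqrt(5)) + (-2*sqrt(5) - 4) + (0) + (0)] = 0/20 = 0
  <chi_5*chi_5, chi_6> = (1/20)[1*(4)*conj(2) + 1*(4)*conj(2) + 2*(sqrt(5)/2 + 3/2)*conj(-1/2 + sqrt(5)/2) + 2*(3/2 - sqrt(5)/2)*conj(-sqrt(5)/2 - 1/2) + 2*(3/2 - sqrt(5)/2)*conj(-sqrt(5)/2 - 1/2) + 2*(sqrt(5)/2 + 3/2)*conj(-1/2 + sqrt(5)/2) + 5*(0)*conj(0) + 5*(0)*conj(0)]
      = (1/20)[(8) + (8) + (1 + sqrt(5)) + (1 - sqrt(5)) + (1 - sqrt(5)) + (1 + sqrt(5)) + (0) + (0)] = 20/20 = 1
  <chi_5*chi_5, chi_7> = (1/20)[1*(4)*conj(2) + 1*(4)*conj(-2) + 2*(sqrt(5)/2 + 3/2)*conj(1/2 - sqrt(5)/2) + 2*(3/2 - sqrt(5)/2)*conj(-sqrt(5)/2 - 1/2) + 2*(3/2 - sqrt(5)/2)*conj(1/2 + sqrt(5)/2) + 2*(sqrt(5)/2 + 3/2)*conj(-1/2 + sqrt(5)/2) + 5*(0)*conj(0) + 5*(0)*conj(0)]
      = (1/20)[(8) + (-8) + (-sqrt(5) - 1) + (1 - sqrt(5)) + (-1 + sqrt(5)) + (1 + sqrt(5)) + (0) + (0)] = 0/20 = 0
  <chi_5*chi_5, chi_8> = (1/20)[1*(4)*conj(2) + 1*(4)*conj(2) + 2*(sqrt(5)/2 + 3/2)*conj(-sqrt(5)/2 - 1/2) + 2*(3/2 - sqrt(5)/2)*conj(-1/2 + sqrt(5)/2) + 2*(3/2 - sqrt(5)/2)*conj(-1/2 + sqrt(5)/2) + 2*(sqrt(5)/2 + 3/2)*conj(-sqrt(5)/2 - 1/2) + 5*(0)*conj(0) + 5*(0)*conj(0)]
      = (1/20)[(8) + (8) + (-2*sqrt(5) - 4) + (-4 + 2*sqrt(5)) + (-4 + 2*sqrt(5)) + (-2*sqrt(5) - 4) + (0) + (0)] = 0/20 = 0
Hence the multiplicities are chi_1: 1, chi_2: 1, chi_6: 1. Dimension check: dim(chi_5)*dim(chi_5) = 2*2 = 4 and sum (mult * dim) = 1*1 + 1*1 + 1*2 = 4.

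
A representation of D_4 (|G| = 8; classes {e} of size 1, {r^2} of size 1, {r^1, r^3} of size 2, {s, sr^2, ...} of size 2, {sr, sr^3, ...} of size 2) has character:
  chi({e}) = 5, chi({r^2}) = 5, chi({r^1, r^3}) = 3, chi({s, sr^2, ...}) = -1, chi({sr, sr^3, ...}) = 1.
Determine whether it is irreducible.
Not irreducible (reducible): <chi, chi> = 9 > 1.

Explanation: <chi, chi> = (1/|G|) sum_C |C| * |chi(C)|^2 = (1/8)[1*|5|^2 + 1*|5|^2 + 2*|3|^2 + 2*|-1|^2 + 2*|1|^2]
  = (1/8)[(25) + (25) + (18) + (2) + (2)] = 72/8 = 9.
A character is irreducible iff <chi, chi> = 1, so this representation is reducible.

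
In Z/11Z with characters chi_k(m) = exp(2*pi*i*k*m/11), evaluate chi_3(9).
chi_3(9) = zeta_11^27 = exp(10*I*pi/11)

Proof sketch: chi_3(9) = zeta_11^(3*9) = zeta_11^27. Since zeta_11^11 = 1, this equals zeta_11^5 = exp(2*pi*i*5/11) = exp(10*I*pi/11).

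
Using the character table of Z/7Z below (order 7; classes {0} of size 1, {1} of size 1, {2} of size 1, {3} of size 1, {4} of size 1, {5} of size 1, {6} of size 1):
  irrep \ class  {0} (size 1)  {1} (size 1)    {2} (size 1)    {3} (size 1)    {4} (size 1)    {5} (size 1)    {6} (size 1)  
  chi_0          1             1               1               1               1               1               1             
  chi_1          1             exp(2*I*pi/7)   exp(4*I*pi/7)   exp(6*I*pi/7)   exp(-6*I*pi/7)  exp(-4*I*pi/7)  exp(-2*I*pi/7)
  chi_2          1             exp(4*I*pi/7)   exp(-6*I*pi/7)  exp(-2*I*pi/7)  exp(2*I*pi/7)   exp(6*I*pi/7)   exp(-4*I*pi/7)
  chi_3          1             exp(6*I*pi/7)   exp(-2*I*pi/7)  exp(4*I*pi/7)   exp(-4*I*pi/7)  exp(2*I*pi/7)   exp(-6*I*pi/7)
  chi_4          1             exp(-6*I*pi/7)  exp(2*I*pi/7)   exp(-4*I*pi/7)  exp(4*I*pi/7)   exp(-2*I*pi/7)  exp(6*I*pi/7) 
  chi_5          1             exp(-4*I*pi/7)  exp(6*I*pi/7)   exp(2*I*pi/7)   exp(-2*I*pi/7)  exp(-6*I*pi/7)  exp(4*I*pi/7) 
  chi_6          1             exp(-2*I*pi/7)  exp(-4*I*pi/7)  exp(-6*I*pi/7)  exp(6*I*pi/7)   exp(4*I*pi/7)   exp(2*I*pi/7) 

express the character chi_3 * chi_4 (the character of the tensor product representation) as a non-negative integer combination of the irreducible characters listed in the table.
chi_3 tensor chi_4 = chi_0 (all other irreducibles have multiplicity 0).

Justification: The character of a tensor product is the pointwise product (chi_3 * chi_4)(C) = chi_3(C) * chi_4(C):
  {0}: (1)*(1), {1}: (exp(6*I*pi/7))*(exp(-6*I*pi/7)), {2}: (exp(-2*I*pi/7))*(exp(2*I*pi/7)), {3}: (exp(4*I*pi/7))*(exp(-4*I*pi/7)), {4}: (exp(-4*I*pi/7))*(exp(4*I*pi/7)), {5}: (exp(2*I*pi/7))*(exp(-2*I*pi/7)), {6}: (exp(-6*I*pi/7))*(exp(6*I*pi/7))
so (chi_3 * chi_4) takes values
  {0} -> 1, {1} -> 1, {2} -> 1, {3} -> 1, {4} -> 1, {5} -> 1, {6} -> 1.
Now take the inner product of this character with each irreducible chi from the table, <chi_3*chi_4, chi> = (1/7) sum_C |C| (chi_3*chi_4)(C) conj(chi(C)):
  <chi_3*chi_4, chi_0> = (1/7)[1*(1)*conj(1) + 1*(1)*conj(1) + 1*(1)*conj(1) + 1*(1)*conj(1) + 1*(1)*conj(1) + 1*(1)*conj(1) + 1*(1)*conj(1)]
      = (1/7)[(1) + (1) + (1) + (1) + (1) + (1) + (1)] = 7/7 = 1
  <chi_3*chi_4, chi_1> = (1/7)[1*(1)*conj(1) + 1*(1)*conj(exp(2*I*pi/7)) + 1*(1)*conj(exp(4*I*pi/7)) + 1*(1)*conj(exp(6*I*pi/7)) + 1*(1)*conj(exp(-6*I*pi/7)) + 1*(1)*conj(exp(-4*I*pi/7)) + 1*(1)*conj(exp(-2*I*pi/7))]
      = (1/7)[(1) + (exp(-2*I*pi/7)) + (exp(-4*I*pi/7)) + (exp(-6*I*pi/7)) + (exp(6*I*pi/7)) + (exp(4*I*pi/7)) + (exp(2*I*pi/7))] = 0/7 = 0
  <chi_3*chi_4, chi_2> = (1/7)[1*(1)*conj(1) + 1*(1)*conj(exp(4*I*pi/7)) + 1*(1)*conj(exp(-6*I*pi/7)) + 1*(1)*conj(exp(-2*I*pi/7)) + 1*(1)*conj(exp(2*I*pi/7)) + 1*(1)*conj(exp(6*I*pi/7)) + 1*(1)*conj(exp(-4*I*pi/7))]
      = (1/7)[(1) + (exp(-4*I*pi/7)) + (exp(6*I*pi/7)) + (exp(2*I*pi/7)) + (exp(-2*I*pi/7)) + (exp(-6*I*pi/7)) + (exp(4*I*pi/7))] = 0/7 = 0
  <chi_3*chi_4, chi_3> = (1/7)[1*(1)*conj(1) + 1*(1)*conj(exp(6*I*pi/7)) + 1*(1)*conj(exp(-2*I*pi/7)) + 1*(1)*conj(exp(4*I*pi/7)) + 1*(1)*conj(exp(-4*I*pi/7)) + 1*(1)*conj(exp(2*I*pi/7)) + 1*(1)*conj(exp(-6*I*pi/7))]
      = (1/7)[(1) + (exp(-6*I*pi/7)) + (exp(2*I*pi/7)) + (exp(-4*I*pi/7)) + (exp(4*I*pi/7)) + (exp(-2*I*pi/7)) + (exp(6*I*pi/7))] = 0/7 = 0
  <chi_3*chi_4, chi_4> = (1/7)[1*(1)*conj(1) + 1*(1)*conj(exp(-6*I*pi/7)) + 1*(1)*conj(exp(2*I*pi/7)) + 1*(1)*conj(exp(-4*I*pi/7)) + 1*(1)*conj(exp(4*I*pi/7)) + 1*(1)*conj(exp(-2*I*pi/7)) + 1*(1)*conj(exp(6*I*pi/7))]
      = (1/7)[(1) + (exp(6*I*pi/7)) + (exp(-2*I*pi/7)) + (exp(4*I*pi/7)) + (exp(-4*I*pi/7)) + (exp(2*I*pi/7)) + (exp(-6*I*pi/7))] = 0/7 = 0
  <chi_3*chi_4, chi_5> = (1/7)[1*(1)*conj(1) + 1*(1)*conj(exp(-4*I*pi/7)) + 1*(1)*conj(exp(6*I*pi/7)) + 1*(1)*conj(exp(2*I*pi/7)) + 1*(1)*conj(exp(-2*I*pi/7)) + 1*(1)*conj(exp(-6*I*pi/7)) + 1*(1)*conj(exp(4*I*pi/7))]
      = (1/7)[(1) + (exp(4*I*pi/7)) + (exp(-6*I*pi/7)) + (exp(-2*I*pi/7)) + (exp(2*I*pi/7)) + (exp(6*I*pi/7)) + (exp(-4*I*pi/7))] = 0/7 = 0
  <chi_3*chi_4, chi_6> = (1/7)[1*(1)*conj(1) + 1*(1)*conj(exp(-2*I*pi/7)) + 1*(1)*conj(exp(-4*I*pi/7)) + 1*(1)*conj(exp(-6*I*pi/7)) + 1*(1)*conj(exp(6*I*pi/7)) + 1*(1)*conj(exp(4*I*pi/7)) + 1*(1)*conj(exp(2*I*pi/7))]
      = (1/7)[(1) + (exp(2*I*pi/7)) + (exp(4*I*pi/7)) + (exp(6*I*pi/7)) + (exp(-6*I*pi/7)) + (exp(-4*I*pi/7)) + (exp(-2*I*pi/7))] = 0/7 = 0
(Exp terms are combined using exp(i*s)*conj(exp(i*t)) = exp(i*(s-t)), and sums of them are collapsed using the identity that for every m > 1 the m distinct m-th roots of unity sum to 0, e.g. 1 + exp(2*I*pi/3) + exp(-2*I*pi/3) = 0.)
Hence the multiplicities are chi_0: 1. Dimension check: dim(chi_3)*dim(chi_4) = 1*1 = 1 and sum (mult * dim) = 1*1 = 1.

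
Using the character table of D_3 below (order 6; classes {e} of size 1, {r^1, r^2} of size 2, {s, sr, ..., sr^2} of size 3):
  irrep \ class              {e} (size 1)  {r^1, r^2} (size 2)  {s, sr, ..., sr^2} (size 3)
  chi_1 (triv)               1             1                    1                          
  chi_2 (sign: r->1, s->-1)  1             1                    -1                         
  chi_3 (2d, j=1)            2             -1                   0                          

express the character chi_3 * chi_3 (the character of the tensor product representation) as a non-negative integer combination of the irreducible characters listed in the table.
chi_3 tensor chi_3 = chi_1 + chi_2 + chi_3 (all other irreducibles have multiplicity 0).

Explanation: The character of a tensor product is the pointwise product (chi_3 * chi_3)(C) = chi_3(C) * chi_3(C):
  {e}: (2)*(2), {r^1, r^2}: (-1)*(-1), {s, sr, ..., sr^2}: (0)*(0)
so (chi_3 * chi_3) takes values
  {e} -> 4, {r^1, r^2} -> 1, {s, sr, ..., sr^2} -> 0.
Now take the inner product of this character with each irreducible chi from the table, <chi_3*chi_3, chi> = (1/6) sum_C |C| (chi_3*chi_3)(C) conj(chi(C)):
  <chi_3*chi_3, chi_1> = (1/6)[1*(4)*conj(1) + 2*(1)*conj(1) + 3*(0)*conj(1)]
      = (1/6)[(4) + (2) + (0)] = 6/6 = 1
  <chi_3*chi_3, chi_2> = (1/6)[1*(4)*conj(1) + 2*(1)*conj(1) + 3*(0)*conj(-1)]
      = (1/6)[(4) + (2) + (0)] = 6/6 = 1
  <chi_3*chi_3, chi_3> = (1/6)[1*(4)*conj(2) + 2*(1)*conj(-1) + 3*(0)*conj(0)]
      = (1/6)[(8) + (-2) + (0)] = 6/6 = 1
Hence the multiplicities are chi_1: 1, chi_2: 1, chi_3: 1. Dimension check: dim(chi_3)*dim(chi_3) = 2*2 = 4 and sum (mult * dim) = 1*1 + 1*1 + 1*2 = 4.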